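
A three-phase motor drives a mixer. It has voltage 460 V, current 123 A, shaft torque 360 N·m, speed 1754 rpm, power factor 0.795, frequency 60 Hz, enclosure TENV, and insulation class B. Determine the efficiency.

84.9 %

ω = 2π × 1754/60 = 183.7 rad/s; P_out = τω = 360 × 183.7 = 66132 W
P_in = √3·V_L·I_L·cosφ = 1.732 × 460 × 123 × 0.795 = 77907 W
η = P_out / P_in = 66132 / 77907 = 0.849 = 84.9%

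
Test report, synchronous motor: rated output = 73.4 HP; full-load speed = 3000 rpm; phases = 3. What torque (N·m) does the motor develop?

P_out = 73.4 × 746 = 54756 W
ω = 2π × 3000/60 = 314.2 rad/s
τ = P_out/ω = 54756/314.2 = 174 N·m

174 N·m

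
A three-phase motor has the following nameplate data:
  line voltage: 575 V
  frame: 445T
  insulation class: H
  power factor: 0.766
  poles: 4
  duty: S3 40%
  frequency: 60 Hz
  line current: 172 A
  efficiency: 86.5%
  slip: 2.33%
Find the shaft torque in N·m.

617 N·m

P_in = √3·V·I·cosφ = 1.732 × 575 × 172 × 0.766 = 131212 W
P_out = η·P_in = 0.865 × 131212 = 113498 W
n_s = 120×60/4 = 1800 rpm; n = 1800×(1−0.0233) = 1758 rpm
ω = 2π×1758/60 = 184.1 rad/s
τ = P_out/ω = 113498/184.1 = 617 N·m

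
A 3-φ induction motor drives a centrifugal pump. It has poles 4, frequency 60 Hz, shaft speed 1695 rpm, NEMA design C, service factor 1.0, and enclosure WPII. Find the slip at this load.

5.83 %

n_s = 120f/p = 120×60/4 = 1800 rpm
s = (n_s − n)/n_s = (1800 − 1695)/1800 = 0.0583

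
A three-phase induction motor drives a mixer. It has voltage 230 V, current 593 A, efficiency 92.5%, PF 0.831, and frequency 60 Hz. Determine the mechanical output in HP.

P_in = √3·V·I·cosφ = 1.732 × 230 × 593 × 0.831 = 196305 W
P_out = η·P_in = 0.925 × 196305 = 181582 W
= 181582/746 = 243 HP

243 HP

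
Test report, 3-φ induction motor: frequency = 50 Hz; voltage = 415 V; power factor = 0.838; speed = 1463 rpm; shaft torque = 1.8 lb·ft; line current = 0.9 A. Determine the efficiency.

τ = 1.8 lb·ft × 1.356 = 2.441 N·m
ω = 2π × 1463/60 = 153.2 rad/s; P_out = τω = 2.441 × 153.2 = 374 W
P_in = √3·V_L·I_L·cosφ = 1.732 × 415 × 0.9 × 0.838 = 542 W
η = P_out / P_in = 374 / 542 = 0.690 = 69.0%

69.0 %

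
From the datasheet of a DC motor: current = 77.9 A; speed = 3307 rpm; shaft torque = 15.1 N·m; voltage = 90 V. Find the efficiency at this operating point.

ω = 2π × 3307/60 = 346.3 rad/s; P_out = τω = 15.1 × 346.3 = 5229 W
P_in = V·I = 90 × 77.9 = 7011 W
η = P_out / P_in = 5229 / 7011 = 0.746 = 74.6%

74.6 %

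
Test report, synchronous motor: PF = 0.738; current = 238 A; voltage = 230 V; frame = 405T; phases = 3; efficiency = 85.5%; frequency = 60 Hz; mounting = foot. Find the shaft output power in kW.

59.8 kW

P_in = √3·V·I·cosφ = 1.732 × 230 × 238 × 0.738 = 69970 W
P_out = η·P_in = 0.855 × 69970 = 59824 W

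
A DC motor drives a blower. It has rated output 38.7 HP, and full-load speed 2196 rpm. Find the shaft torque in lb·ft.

P_out = 38.7 × 746 = 28870 W
ω = 2π × 2196/60 = 230 rad/s
τ = P_out/ω = 28870/230 = 125.5 N·m
In lb·ft: 125.5/1.356 = 92.6 lb·ft

92.6 lb·ft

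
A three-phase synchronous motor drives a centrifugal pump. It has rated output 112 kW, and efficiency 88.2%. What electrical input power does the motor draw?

127 kW

P_out = 112000 W
P_in = P_out/η = 112000/0.882 = 126984 W = 127 kW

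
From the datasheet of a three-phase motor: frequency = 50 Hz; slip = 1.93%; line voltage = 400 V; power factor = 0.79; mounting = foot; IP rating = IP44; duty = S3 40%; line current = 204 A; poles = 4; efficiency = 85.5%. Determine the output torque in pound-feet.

457 lb·ft

P_in = √3·V·I·cosφ = 1.732 × 400 × 204 × 0.79 = 111652 W
P_out = η·P_in = 0.855 × 111652 = 95462 W
n_s = 120×50/4 = 1500 rpm; n = 1500×(1−0.0193) = 1471 rpm
ω = 2π×1471/60 = 154 rad/s
τ = P_out/ω = 95462/154 = 619.9 N·m
In lb·ft: 619.9/1.356 = 457 lb·ft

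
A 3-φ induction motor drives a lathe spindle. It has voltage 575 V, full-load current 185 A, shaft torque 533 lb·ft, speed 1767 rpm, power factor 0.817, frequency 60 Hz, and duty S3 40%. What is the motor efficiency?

τ = 533 lb·ft × 1.356 = 722.7 N·m
ω = 2π × 1767/60 = 185 rad/s; P_out = τω = 722.7 × 185 = 133700 W
P_in = √3·V_L·I_L·cosφ = 1.732 × 575 × 185 × 0.817 = 150525 W
η = P_out / P_in = 133700 / 150525 = 0.888 = 88.8%

88.8 %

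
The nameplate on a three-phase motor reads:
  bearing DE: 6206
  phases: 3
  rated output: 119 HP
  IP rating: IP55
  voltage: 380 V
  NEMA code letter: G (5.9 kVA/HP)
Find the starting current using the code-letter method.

S_LR = 5.9 × 119 = 702.1 kVA
I_LR = S_LR/(√3·V_L) = 702100/(1.732×380) = 1070 A

1070 A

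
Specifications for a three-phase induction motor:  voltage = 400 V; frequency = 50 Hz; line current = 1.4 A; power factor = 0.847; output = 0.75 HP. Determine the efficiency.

68.1 %

P_out = 0.75 × 746 = 560 W
P_in = √3·V_L·I_L·cosφ = 1.732 × 400 × 1.4 × 0.847 = 822 W
η = P_out / P_in = 560 / 822 = 0.681 = 68.1%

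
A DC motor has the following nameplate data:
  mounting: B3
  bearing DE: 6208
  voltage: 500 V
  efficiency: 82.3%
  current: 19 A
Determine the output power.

7.82 kW

P_in = V·I = 500 × 19 = 9500 W
P_out = η·P_in = 0.823 × 9500 = 7819 W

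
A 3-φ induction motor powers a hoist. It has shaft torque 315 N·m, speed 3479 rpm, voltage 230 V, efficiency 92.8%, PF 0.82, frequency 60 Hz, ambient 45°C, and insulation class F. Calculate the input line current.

379 A

ω = 2π×3479/60 = 364.3 rad/s; P_out = τω = 315 × 364.3 = 114755 W
P_in = P_out / η = 114755 / 0.928 = 123658 W
I_L = P_in / (√3·V_L·cosφ) = 123658 / (1.732 × 230 × 0.82) = 379 A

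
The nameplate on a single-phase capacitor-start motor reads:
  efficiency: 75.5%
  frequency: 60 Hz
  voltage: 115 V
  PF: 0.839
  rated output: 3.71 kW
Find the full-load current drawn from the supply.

50.9 A

P_out = 3.71 kW = 3710 W
P_in = P_out / η = 3710 / 0.755 = 4914 W
I = P_in / (V·cosφ) = 4914 / (115 × 0.839) = 50.9 A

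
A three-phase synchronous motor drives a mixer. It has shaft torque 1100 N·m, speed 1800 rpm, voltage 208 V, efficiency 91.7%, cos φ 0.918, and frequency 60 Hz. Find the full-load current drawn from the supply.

ω = 2π×1800/60 = 188.5 rad/s; P_out = τω = 1100 × 188.5 = 207350 W
P_in = P_out / η = 207350 / 0.917 = 226118 W
I_L = P_in / (√3·V_L·cosφ) = 226118 / (1.732 × 208 × 0.918) = 684 A

684 A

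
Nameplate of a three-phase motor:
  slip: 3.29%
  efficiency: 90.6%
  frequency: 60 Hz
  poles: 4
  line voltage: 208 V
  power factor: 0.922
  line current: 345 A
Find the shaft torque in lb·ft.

420 lb·ft

P_in = √3·V·I·cosφ = 1.732 × 208 × 345 × 0.922 = 114594 W
P_out = η·P_in = 0.906 × 114594 = 103822 W
n_s = 120×60/4 = 1800 rpm; n = 1800×(1−0.0329) = 1741 rpm
ω = 2π×1741/60 = 182.3 rad/s
τ = P_out/ω = 103822/182.3 = 569.5 N·m
In lb·ft: 569.5/1.356 = 420 lb·ft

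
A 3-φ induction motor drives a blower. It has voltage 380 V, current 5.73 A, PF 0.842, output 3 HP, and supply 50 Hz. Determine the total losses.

937 W

P_in = √3·V·I·cosφ = 1.732×380×5.73×0.842 = 3175 W
P_out = 3×746 = 2238 W
Losses = P_in − P_out = 3175 − 2238 = 937 W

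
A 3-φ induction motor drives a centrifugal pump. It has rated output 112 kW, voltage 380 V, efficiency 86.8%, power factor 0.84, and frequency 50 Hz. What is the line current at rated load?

233 A

P_out = 112 kW = 112000 W
P_in = P_out / η = 112000 / 0.868 = 129032 W
I_L = P_in / (√3·V_L·cosφ) = 129032 / (1.732 × 380 × 0.84) = 233 A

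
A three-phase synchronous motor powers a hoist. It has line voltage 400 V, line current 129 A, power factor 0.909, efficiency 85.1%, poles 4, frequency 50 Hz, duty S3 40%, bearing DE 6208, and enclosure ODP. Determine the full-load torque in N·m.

P_in = √3·V·I·cosφ = 1.732 × 400 × 129 × 0.909 = 81238 W
P_out = η·P_in = 0.851 × 81238 = 69134 W
n = n_s = 120×50/4 = 1500 rpm (synchronous)
ω = 2π×1500/60 = 157.1 rad/s
τ = P_out/ω = 69134/157.1 = 440 N·m

440 N·m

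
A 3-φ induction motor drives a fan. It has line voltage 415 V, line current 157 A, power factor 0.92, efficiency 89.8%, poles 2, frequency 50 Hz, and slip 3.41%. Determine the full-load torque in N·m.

P_in = √3·V·I·cosφ = 1.732 × 415 × 157 × 0.92 = 103821 W
P_out = η·P_in = 0.898 × 103821 = 93231 W
n_s = 120×50/2 = 3000 rpm; n = 3000×(1−0.0341) = 2898 rpm
ω = 2π×2898/60 = 303.5 rad/s
τ = P_out/ω = 93231/303.5 = 307 N·m

307 N·m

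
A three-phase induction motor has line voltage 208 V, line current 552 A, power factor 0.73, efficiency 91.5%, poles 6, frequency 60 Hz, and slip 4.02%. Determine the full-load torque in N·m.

1100 N·m

P_in = √3·V·I·cosφ = 1.732 × 208 × 552 × 0.73 = 145169 W
P_out = η·P_in = 0.915 × 145169 = 132830 W
n_s = 120×60/6 = 1200 rpm; n = 1200×(1−0.0402) = 1152 rpm
ω = 2π×1152/60 = 120.6 rad/s
τ = P_out/ω = 132830/120.6 = 1100 N·m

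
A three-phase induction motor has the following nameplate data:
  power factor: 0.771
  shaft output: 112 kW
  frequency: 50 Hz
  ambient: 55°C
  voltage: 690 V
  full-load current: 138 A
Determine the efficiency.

P_out = 112 kW = 112000 W
P_in = √3·V_L·I_L·cosφ = 1.732 × 690 × 138 × 0.771 = 127154 W
η = P_out / P_in = 112000 / 127154 = 0.881 = 88.1%

88.1 %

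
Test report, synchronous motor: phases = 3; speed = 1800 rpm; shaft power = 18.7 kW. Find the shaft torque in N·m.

ω = 2π × 1800/60 = 188.5 rad/s
τ = P/ω = 18700/188.5 = 99.2 N·m

99.2 N·m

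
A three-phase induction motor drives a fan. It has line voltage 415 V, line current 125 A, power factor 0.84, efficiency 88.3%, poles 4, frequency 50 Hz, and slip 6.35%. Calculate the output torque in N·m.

453 N·m

P_in = √3·V·I·cosφ = 1.732 × 415 × 125 × 0.84 = 75472 W
P_out = η·P_in = 0.883 × 75472 = 66642 W
n_s = 120×50/4 = 1500 rpm; n = 1500×(1−0.0635) = 1405 rpm
ω = 2π×1405/60 = 147.1 rad/s
τ = P_out/ω = 66642/147.1 = 453 N·m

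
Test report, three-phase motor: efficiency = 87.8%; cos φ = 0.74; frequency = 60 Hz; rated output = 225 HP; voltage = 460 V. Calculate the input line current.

P_out = 225 × 746 = 167850 W
P_in = P_out / η = 167850 / 0.878 = 191173 W
I_L = P_in / (√3·V_L·cosφ) = 191173 / (1.732 × 460 × 0.74) = 324 A

324 A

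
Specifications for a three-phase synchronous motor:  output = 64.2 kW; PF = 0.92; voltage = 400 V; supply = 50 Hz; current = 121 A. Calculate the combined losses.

P_in = √3·V·I·cosφ = 1.732×400×121×0.92 = 77122 W
P_out = 64200 W
Losses = P_in − P_out = 77122 − 64200 = 12922 W

12900 W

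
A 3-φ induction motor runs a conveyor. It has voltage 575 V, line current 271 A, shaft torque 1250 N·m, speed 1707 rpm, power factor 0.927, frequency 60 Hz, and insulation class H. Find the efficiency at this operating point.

89.3 %

ω = 2π × 1707/60 = 178.8 rad/s; P_out = τω = 1250 × 178.8 = 223500 W
P_in = √3·V_L·I_L·cosφ = 1.732 × 575 × 271 × 0.927 = 250187 W
η = P_out / P_in = 223500 / 250187 = 0.893 = 89.3%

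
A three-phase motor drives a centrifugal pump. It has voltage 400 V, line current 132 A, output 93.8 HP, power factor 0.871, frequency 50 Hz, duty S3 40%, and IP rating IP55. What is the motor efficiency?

87.8 %

P_out = 93.8 × 746 = 69975 W
P_in = √3·V_L·I_L·cosφ = 1.732 × 400 × 132 × 0.871 = 79653 W
η = P_out / P_in = 69975 / 79653 = 0.878 = 87.8%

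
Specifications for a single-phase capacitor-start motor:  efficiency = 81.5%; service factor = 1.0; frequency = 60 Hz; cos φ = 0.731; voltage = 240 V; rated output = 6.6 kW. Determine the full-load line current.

P_out = 6.6 kW = 6600 W
P_in = P_out / η = 6600 / 0.815 = 8098 W
I = P_in / (V·cosφ) = 8098 / (240 × 0.731) = 46.2 A

46.2 A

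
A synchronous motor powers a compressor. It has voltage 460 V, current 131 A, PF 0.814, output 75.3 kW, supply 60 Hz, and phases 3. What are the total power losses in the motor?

9660 W

P_in = √3·V·I·cosφ = 1.732×460×131×0.814 = 84957 W
P_out = 75300 W
Losses = P_in − P_out = 84957 − 75300 = 9657 W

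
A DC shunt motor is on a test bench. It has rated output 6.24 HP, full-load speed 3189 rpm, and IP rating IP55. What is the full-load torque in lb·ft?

10.3 lb·ft

P_out = 6.24 × 746 = 4655 W
ω = 2π × 3189/60 = 334 rad/s
τ = P_out/ω = 4655/334 = 13.94 N·m
In lb·ft: 13.94/1.356 = 10.3 lb·ft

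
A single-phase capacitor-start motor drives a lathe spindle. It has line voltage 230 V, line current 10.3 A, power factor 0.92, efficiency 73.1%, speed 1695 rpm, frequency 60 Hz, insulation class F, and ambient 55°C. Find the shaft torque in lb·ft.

6.62 lb·ft

P_in = V·I·cosφ = 230 × 10.3 × 0.92 = 2179 W
P_out = η·P_in = 0.731 × 2179 = 1593 W
n = 1695 rpm
ω = 2π×1695/60 = 177.5 rad/s
τ = P_out/ω = 1593/177.5 = 8.975 N·m
In lb·ft: 8.975/1.356 = 6.62 lb·ft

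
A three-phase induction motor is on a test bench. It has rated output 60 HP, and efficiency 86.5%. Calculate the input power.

51.7 kW

P_out = 60 × 746 = 44760 W
P_in = P_out/η = 44760/0.865 = 51746 W = 51.7 kW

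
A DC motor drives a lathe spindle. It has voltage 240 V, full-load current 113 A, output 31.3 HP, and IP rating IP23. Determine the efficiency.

86.1 %

P_out = 31.3 × 746 = 23350 W
P_in = V·I = 240 × 113 = 27120 W
η = P_out / P_in = 23350 / 27120 = 0.861 = 86.1%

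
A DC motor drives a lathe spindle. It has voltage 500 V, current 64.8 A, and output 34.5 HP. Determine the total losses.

6660 W

P_in = V·I = 500×64.8 = 32400 W
P_out = 34.5×746 = 25737 W
Losses = P_in − P_out = 32400 − 25737 = 6663 W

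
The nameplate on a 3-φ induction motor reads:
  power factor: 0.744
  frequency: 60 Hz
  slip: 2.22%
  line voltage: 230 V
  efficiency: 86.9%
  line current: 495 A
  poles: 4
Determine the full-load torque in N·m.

692 N·m

P_in = √3·V·I·cosφ = 1.732 × 230 × 495 × 0.744 = 146708 W
P_out = η·P_in = 0.869 × 146708 = 127489 W
n_s = 120×60/4 = 1800 rpm; n = 1800×(1−0.0222) = 1760 rpm
ω = 2π×1760/60 = 184.3 rad/s
τ = P_out/ω = 127489/184.3 = 692 N·m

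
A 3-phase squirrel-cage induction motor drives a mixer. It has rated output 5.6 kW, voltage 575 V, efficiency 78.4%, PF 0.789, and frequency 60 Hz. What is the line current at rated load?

9.09 A

P_out = 5.6 kW = 5600 W
P_in = P_out / η = 5600 / 0.784 = 7143 W
I_L = P_in / (√3·V_L·cosφ) = 7143 / (1.732 × 575 × 0.789) = 9.09 A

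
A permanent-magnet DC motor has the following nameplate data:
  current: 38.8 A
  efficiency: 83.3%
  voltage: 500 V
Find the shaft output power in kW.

P_in = V·I = 500 × 38.8 = 19400 W
P_out = η·P_in = 0.833 × 19400 = 16160 W

16.2 kW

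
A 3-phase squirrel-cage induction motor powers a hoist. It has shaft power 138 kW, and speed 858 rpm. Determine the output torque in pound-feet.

ω = 2π × 858/60 = 89.85 rad/s
τ = P/ω = 138000/89.85 = 1536 N·m
In lb·ft: 1536/1.356 = 1130 lb·ft

1130 lb·ft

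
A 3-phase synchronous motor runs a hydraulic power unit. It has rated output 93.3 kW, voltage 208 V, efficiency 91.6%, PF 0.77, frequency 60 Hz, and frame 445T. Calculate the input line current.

367 A

P_out = 93.3 kW = 93300 W
P_in = P_out / η = 93300 / 0.916 = 101856 W
I_L = P_in / (√3·V_L·cosφ) = 101856 / (1.732 × 208 × 0.77) = 367 A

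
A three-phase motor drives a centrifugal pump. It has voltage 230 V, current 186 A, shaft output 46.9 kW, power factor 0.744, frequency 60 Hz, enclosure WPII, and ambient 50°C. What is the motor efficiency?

85.1 %

P_out = 46.9 kW = 46900 W
P_in = √3·V_L·I_L·cosφ = 1.732 × 230 × 186 × 0.744 = 55127 W
η = P_out / P_in = 46900 / 55127 = 0.851 = 85.1%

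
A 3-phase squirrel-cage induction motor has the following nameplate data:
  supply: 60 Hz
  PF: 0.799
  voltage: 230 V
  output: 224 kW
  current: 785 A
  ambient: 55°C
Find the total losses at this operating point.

25.9 kW

P_in = √3·V·I·cosφ = 1.732×230×785×0.799 = 249857 W
P_out = 224000 W
Losses = P_in − P_out = 249857 − 224000 = 25857 W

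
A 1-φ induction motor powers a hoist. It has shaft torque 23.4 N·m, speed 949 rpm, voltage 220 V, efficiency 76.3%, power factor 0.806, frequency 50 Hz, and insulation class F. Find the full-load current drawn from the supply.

17.2 A

ω = 2π×949/60 = 99.38 rad/s; P_out = τω = 23.4 × 99.38 = 2325 W
P_in = P_out / η = 2325 / 0.763 = 3047 W
I = P_in / (V·cosφ) = 3047 / (220 × 0.806) = 17.2 A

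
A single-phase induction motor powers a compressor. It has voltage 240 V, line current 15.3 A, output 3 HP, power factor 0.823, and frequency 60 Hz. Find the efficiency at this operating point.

74.1 %

P_out = 3 × 746 = 2238 W
P_in = V·I·cosφ = 240 × 15.3 × 0.823 = 3022 W
η = P_out / P_in = 2238 / 3022 = 0.741 = 74.1%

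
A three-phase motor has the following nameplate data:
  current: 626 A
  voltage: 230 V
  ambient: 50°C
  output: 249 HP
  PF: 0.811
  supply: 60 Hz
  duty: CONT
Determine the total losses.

16.5 kW

P_in = √3·V·I·cosφ = 1.732×230×626×0.811 = 202242 W
P_out = 249×746 = 185754 W
Losses = P_in − P_out = 202242 − 185754 = 16488 W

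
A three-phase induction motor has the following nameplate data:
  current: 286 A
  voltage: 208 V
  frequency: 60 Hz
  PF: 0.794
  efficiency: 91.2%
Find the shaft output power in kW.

P_in = √3·V·I·cosφ = 1.732 × 208 × 286 × 0.794 = 81808 W
P_out = η·P_in = 0.912 × 81808 = 74609 W

74.6 kW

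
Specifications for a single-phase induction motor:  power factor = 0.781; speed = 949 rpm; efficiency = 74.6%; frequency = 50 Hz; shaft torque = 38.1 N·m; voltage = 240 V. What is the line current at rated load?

27.1 A

ω = 2π×949/60 = 99.38 rad/s; P_out = τω = 38.1 × 99.38 = 3786 W
P_in = P_out / η = 3786 / 0.746 = 5075 W
I = P_in / (V·cosφ) = 5075 / (240 × 0.781) = 27.1 A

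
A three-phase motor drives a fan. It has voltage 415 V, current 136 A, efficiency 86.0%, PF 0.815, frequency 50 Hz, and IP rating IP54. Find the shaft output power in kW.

68.5 kW

P_in = √3·V·I·cosφ = 1.732 × 415 × 136 × 0.815 = 79670 W
P_out = η·P_in = 0.86 × 79670 = 68516 W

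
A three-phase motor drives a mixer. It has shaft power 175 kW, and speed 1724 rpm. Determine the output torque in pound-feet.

ω = 2π × 1724/60 = 180.5 rad/s
τ = P/ω = 175000/180.5 = 969.5 N·m
In lb·ft: 969.5/1.356 = 715 lb·ft

715 lb·ft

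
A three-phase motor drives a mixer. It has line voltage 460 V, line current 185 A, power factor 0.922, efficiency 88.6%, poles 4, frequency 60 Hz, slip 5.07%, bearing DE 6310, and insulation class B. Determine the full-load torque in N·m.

673 N·m

P_in = √3·V·I·cosφ = 1.732 × 460 × 185 × 0.922 = 135897 W
P_out = η·P_in = 0.886 × 135897 = 120405 W
n_s = 120×60/4 = 1800 rpm; n = 1800×(1−0.0507) = 1709 rpm
ω = 2π×1709/60 = 179 rad/s
τ = P_out/ω = 120405/179 = 673 N·m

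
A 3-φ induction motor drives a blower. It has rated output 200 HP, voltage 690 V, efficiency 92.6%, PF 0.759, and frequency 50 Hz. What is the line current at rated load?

178 A

P_out = 200 × 746 = 149200 W
P_in = P_out / η = 149200 / 0.926 = 161123 W
I_L = P_in / (√3·V_L·cosφ) = 161123 / (1.732 × 690 × 0.759) = 178 A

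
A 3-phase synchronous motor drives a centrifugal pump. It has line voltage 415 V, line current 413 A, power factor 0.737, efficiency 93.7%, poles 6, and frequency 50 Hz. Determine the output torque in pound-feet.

1440 lb·ft

P_in = √3·V·I·cosφ = 1.732 × 415 × 413 × 0.737 = 218783 W
P_out = η·P_in = 0.937 × 218783 = 205000 W
n = n_s = 120×50/6 = 1000 rpm (synchronous)
ω = 2π×1000/60 = 104.7 rad/s
τ = P_out/ω = 205000/104.7 = 1958 N·m
In lb·ft: 1958/1.356 = 1440 lb·ft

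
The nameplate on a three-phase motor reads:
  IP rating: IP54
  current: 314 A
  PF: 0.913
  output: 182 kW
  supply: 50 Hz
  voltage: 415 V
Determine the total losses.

P_in = √3·V·I·cosφ = 1.732×415×314×0.913 = 206061 W
P_out = 182000 W
Losses = P_in − P_out = 206061 − 182000 = 24061 W

24100 W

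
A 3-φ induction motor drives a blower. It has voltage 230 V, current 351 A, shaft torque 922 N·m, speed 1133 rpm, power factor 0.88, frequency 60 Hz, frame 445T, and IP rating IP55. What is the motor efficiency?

ω = 2π × 1133/60 = 118.6 rad/s; P_out = τω = 922 × 118.6 = 109349 W
P_in = √3·V_L·I_L·cosφ = 1.732 × 230 × 351 × 0.88 = 123045 W
η = P_out / P_in = 109349 / 123045 = 0.889 = 88.9%

88.9 %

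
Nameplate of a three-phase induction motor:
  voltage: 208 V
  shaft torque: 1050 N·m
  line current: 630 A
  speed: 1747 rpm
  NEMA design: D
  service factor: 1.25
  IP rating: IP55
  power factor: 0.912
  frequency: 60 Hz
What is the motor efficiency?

ω = 2π × 1747/60 = 182.9 rad/s; P_out = τω = 1050 × 182.9 = 192045 W
P_in = √3·V_L·I_L·cosφ = 1.732 × 208 × 630 × 0.912 = 206989 W
η = P_out / P_in = 192045 / 206989 = 0.928 = 92.8%

92.8 %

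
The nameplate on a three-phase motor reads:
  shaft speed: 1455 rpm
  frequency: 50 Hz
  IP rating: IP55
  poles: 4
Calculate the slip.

n_s = 120f/p = 120×50/4 = 1500 rpm
s = (n_s − n)/n_s = (1500 − 1455)/1500 = 0.0300

3.0 %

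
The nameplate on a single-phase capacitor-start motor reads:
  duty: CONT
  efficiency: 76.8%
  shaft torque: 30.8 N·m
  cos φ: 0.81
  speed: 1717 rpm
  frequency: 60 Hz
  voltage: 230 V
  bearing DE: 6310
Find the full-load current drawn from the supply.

38.7 A

ω = 2π×1717/60 = 179.8 rad/s; P_out = τω = 30.8 × 179.8 = 5538 W
P_in = P_out / η = 5538 / 0.768 = 7211 W
I = P_in / (V·cosφ) = 7211 / (230 × 0.81) = 38.7 A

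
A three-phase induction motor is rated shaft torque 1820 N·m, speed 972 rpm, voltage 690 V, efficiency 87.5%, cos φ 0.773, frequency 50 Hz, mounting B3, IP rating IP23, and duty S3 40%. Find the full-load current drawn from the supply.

ω = 2π×972/60 = 101.8 rad/s; P_out = τω = 1820 × 101.8 = 185276 W
P_in = P_out / η = 185276 / 0.875 = 211744 W
I_L = P_in / (√3·V_L·cosφ) = 211744 / (1.732 × 690 × 0.773) = 229 A

229 A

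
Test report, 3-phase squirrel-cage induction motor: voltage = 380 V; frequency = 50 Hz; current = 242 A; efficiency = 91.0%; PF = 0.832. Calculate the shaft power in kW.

121 kW

P_in = √3·V·I·cosφ = 1.732 × 380 × 242 × 0.832 = 132517 W
P_out = η·P_in = 0.91 × 132517 = 120590 W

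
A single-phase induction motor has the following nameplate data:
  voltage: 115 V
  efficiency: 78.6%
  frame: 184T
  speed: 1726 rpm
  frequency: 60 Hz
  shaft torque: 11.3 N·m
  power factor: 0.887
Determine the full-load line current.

25.5 A

ω = 2π×1726/60 = 180.7 rad/s; P_out = τω = 11.3 × 180.7 = 2042 W
P_in = P_out / η = 2042 / 0.786 = 2598 W
I = P_in / (V·cosφ) = 2598 / (115 × 0.887) = 25.5 A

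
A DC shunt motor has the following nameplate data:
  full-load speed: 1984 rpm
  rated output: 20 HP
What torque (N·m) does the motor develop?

71.8 N·m

P_out = 20 × 746 = 14920 W
ω = 2π × 1984/60 = 207.8 rad/s
τ = P_out/ω = 14920/207.8 = 71.8 N·m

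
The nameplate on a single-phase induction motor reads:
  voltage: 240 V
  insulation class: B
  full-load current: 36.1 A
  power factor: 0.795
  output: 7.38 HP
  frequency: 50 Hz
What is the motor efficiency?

79.9 %

P_out = 7.38 × 746 = 5505 W
P_in = V·I·cosφ = 240 × 36.1 × 0.795 = 6888 W
η = P_out / P_in = 5505 / 6888 = 0.799 = 79.9%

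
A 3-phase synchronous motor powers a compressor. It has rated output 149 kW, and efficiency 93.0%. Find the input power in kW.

160 kW

P_out = 149000 W
P_in = P_out/η = 149000/0.93 = 160215 W = 160 kW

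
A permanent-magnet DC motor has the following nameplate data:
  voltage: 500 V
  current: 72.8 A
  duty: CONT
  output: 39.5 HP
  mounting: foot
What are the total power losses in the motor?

6.93 kW

P_in = V·I = 500×72.8 = 36400 W
P_out = 39.5×746 = 29467 W
Losses = P_in − P_out = 36400 − 29467 = 6933 W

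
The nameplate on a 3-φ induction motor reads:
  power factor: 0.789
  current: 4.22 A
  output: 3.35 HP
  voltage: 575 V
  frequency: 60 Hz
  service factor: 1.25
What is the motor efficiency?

75.4 %

P_out = 3.35 × 746 = 2499 W
P_in = √3·V_L·I_L·cosφ = 1.732 × 575 × 4.22 × 0.789 = 3316 W
η = P_out / P_in = 2499 / 3316 = 0.754 = 75.4%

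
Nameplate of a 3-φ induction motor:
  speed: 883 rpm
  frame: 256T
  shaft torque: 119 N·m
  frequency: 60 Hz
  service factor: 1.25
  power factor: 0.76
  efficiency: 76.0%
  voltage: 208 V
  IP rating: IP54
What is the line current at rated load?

ω = 2π×883/60 = 92.47 rad/s; P_out = τω = 119 × 92.47 = 11004 W
P_in = P_out / η = 11004 / 0.760 = 14479 W
I_L = P_in / (√3·V_L·cosφ) = 14479 / (1.732 × 208 × 0.76) = 52.9 A

52.9 A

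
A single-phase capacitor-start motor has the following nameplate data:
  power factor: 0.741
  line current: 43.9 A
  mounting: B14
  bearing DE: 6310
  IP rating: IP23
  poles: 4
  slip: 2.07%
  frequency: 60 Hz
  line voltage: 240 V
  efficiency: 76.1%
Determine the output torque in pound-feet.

P_in = V·I·cosφ = 240 × 43.9 × 0.741 = 7807 W
P_out = η·P_in = 0.761 × 7807 = 5941 W
n_s = 120×60/4 = 1800 rpm; n = 1800×(1−0.0207) = 1763 rpm
ω = 2π×1763/60 = 184.6 rad/s
τ = P_out/ω = 5941/184.6 = 32.18 N·m
In lb·ft: 32.18/1.356 = 23.7 lb·ft

23.7 lb·ft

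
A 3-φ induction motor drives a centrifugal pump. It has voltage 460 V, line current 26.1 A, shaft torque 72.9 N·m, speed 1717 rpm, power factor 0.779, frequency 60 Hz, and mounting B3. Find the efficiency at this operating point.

80.9 %

ω = 2π × 1717/60 = 179.8 rad/s; P_out = τω = 72.9 × 179.8 = 13107 W
P_in = √3·V_L·I_L·cosφ = 1.732 × 460 × 26.1 × 0.779 = 16199 W
η = P_out / P_in = 13107 / 16199 = 0.809 = 80.9%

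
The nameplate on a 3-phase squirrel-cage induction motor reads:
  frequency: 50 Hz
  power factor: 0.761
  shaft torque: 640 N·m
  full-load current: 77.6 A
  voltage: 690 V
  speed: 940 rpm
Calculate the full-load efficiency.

89.3 %

ω = 2π × 940/60 = 98.44 rad/s; P_out = τω = 640 × 98.44 = 63002 W
P_in = √3·V_L·I_L·cosφ = 1.732 × 690 × 77.6 × 0.761 = 70574 W
η = P_out / P_in = 63002 / 70574 = 0.893 = 89.3%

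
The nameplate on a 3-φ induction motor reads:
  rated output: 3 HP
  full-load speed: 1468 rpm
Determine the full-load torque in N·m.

P_out = 3 × 746 = 2238 W
ω = 2π × 1468/60 = 153.7 rad/s
τ = P_out/ω = 2238/153.7 = 14.6 N·m

14.6 N·m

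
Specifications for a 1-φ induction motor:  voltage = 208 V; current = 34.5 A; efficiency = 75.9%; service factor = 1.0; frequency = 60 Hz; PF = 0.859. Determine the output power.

4.68 kW

P_in = V·I·cosφ = 208 × 34.5 × 0.859 = 6164 W
P_out = η·P_in = 0.759 × 6164 = 4678 W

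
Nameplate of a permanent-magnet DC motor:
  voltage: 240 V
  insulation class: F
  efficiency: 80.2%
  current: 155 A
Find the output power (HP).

P_in = V·I = 240 × 155 = 37200 W
P_out = η·P_in = 0.802 × 37200 = 29834 W
= 29834/746 = 40 HP

40 HP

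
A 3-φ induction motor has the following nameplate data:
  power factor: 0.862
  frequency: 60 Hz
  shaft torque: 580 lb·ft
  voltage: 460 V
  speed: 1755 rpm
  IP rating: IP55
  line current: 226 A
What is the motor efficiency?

93.1 %

τ = 580 lb·ft × 1.356 = 786.5 N·m
ω = 2π × 1755/60 = 183.8 rad/s; P_out = τω = 786.5 × 183.8 = 144559 W
P_in = √3·V_L·I_L·cosφ = 1.732 × 460 × 226 × 0.862 = 155211 W
η = P_out / P_in = 144559 / 155211 = 0.931 = 93.1%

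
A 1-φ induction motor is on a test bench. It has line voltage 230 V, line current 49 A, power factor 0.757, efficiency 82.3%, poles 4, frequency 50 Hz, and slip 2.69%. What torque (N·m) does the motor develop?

45.9 N·m

P_in = V·I·cosφ = 230 × 49 × 0.757 = 8531 W
P_out = η·P_in = 0.823 × 8531 = 7021 W
n_s = 120×50/4 = 1500 rpm; n = 1500×(1−0.0269) = 1460 rpm
ω = 2π×1460/60 = 152.9 rad/s
τ = P_out/ω = 7021/152.9 = 45.9 N·m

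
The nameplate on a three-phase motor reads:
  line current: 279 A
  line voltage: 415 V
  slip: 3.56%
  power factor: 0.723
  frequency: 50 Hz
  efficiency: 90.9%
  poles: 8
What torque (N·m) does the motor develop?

1740 N·m

P_in = √3·V·I·cosφ = 1.732 × 415 × 279 × 0.723 = 144990 W
P_out = η·P_in = 0.909 × 144990 = 131796 W
n_s = 120×50/8 = 750 rpm; n = 750×(1−0.0356) = 723 rpm
ω = 2π×723/60 = 75.71 rad/s
τ = P_out/ω = 131796/75.71 = 1740 N·m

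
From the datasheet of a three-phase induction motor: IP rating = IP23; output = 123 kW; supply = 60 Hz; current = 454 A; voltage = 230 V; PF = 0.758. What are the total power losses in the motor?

14.1 kW

P_in = √3·V·I·cosφ = 1.732×230×454×0.758 = 137088 W
P_out = 123000 W
Losses = P_in − P_out = 137088 − 123000 = 14088 W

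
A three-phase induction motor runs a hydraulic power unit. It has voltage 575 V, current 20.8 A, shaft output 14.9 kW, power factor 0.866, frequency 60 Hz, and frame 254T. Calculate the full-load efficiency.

P_out = 14.9 kW = 14900 W
P_in = √3·V_L·I_L·cosφ = 1.732 × 575 × 20.8 × 0.866 = 17939 W
η = P_out / P_in = 14900 / 17939 = 0.831 = 83.1%

83.1 %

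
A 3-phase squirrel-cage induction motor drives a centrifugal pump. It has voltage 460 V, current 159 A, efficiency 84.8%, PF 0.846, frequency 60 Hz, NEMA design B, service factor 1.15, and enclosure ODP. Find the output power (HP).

P_in = √3·V·I·cosφ = 1.732 × 460 × 159 × 0.846 = 107170 W
P_out = η·P_in = 0.848 × 107170 = 90880 W
= 90880/746 = 122 HP

122 HP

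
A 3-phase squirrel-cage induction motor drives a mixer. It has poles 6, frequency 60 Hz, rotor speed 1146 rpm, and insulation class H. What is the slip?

n_s = 120f/p = 120×60/6 = 1200 rpm
s = (n_s − n)/n_s = (1200 − 1146)/1200 = 0.0450

4.50 %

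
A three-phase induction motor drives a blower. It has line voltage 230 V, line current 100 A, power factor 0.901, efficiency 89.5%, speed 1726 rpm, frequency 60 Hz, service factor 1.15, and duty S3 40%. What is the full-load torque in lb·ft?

131 lb·ft

P_in = √3·V·I·cosφ = 1.732 × 230 × 100 × 0.901 = 35892 W
P_out = η·P_in = 0.895 × 35892 = 32123 W
n = 1726 rpm
ω = 2π×1726/60 = 180.7 rad/s
τ = P_out/ω = 32123/180.7 = 177.8 N·m
In lb·ft: 177.8/1.356 = 131 lb·ft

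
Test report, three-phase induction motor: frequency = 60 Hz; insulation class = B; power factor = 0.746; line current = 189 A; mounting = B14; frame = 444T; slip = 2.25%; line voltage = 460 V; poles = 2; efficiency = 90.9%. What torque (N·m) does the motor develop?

P_in = √3·V·I·cosφ = 1.732 × 460 × 189 × 0.746 = 112333 W
P_out = η·P_in = 0.909 × 112333 = 102111 W
n_s = 120×60/2 = 3600 rpm; n = 3600×(1−0.0225) = 3519 rpm
ω = 2π×3519/60 = 368.5 rad/s
τ = P_out/ω = 102111/368.5 = 277 N·m

277 N·m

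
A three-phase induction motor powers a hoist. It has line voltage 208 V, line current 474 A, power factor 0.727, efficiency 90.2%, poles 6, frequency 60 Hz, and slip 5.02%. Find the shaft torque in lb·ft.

692 lb·ft

P_in = √3·V·I·cosφ = 1.732 × 208 × 474 × 0.727 = 124143 W
P_out = η·P_in = 0.902 × 124143 = 111977 W
n_s = 120×60/6 = 1200 rpm; n = 1200×(1−0.0502) = 1140 rpm
ω = 2π×1140/60 = 119.4 rad/s
τ = P_out/ω = 111977/119.4 = 937.8 N·m
In lb·ft: 937.8/1.356 = 692 lb·ft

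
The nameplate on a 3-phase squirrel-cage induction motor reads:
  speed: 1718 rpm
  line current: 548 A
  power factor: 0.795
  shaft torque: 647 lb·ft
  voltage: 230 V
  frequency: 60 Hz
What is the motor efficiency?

τ = 647 lb·ft × 1.356 = 877.3 N·m
ω = 2π × 1718/60 = 179.9 rad/s; P_out = τω = 877.3 × 179.9 = 157826 W
P_in = √3·V_L·I_L·cosφ = 1.732 × 230 × 548 × 0.795 = 173550 W
η = P_out / P_in = 157826 / 173550 = 0.909 = 90.9%

90.9 %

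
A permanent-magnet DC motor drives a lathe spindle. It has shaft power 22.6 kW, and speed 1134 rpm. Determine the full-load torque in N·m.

190 N·m

ω = 2π × 1134/60 = 118.8 rad/s
τ = P/ω = 22600/118.8 = 190 N·m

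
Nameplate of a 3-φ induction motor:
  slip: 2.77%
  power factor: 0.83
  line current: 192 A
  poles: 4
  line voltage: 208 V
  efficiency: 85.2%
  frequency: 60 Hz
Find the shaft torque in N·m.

267 N·m

P_in = √3·V·I·cosφ = 1.732 × 208 × 192 × 0.83 = 57410 W
P_out = η·P_in = 0.852 × 57410 = 48913 W
n_s = 120×60/4 = 1800 rpm; n = 1800×(1−0.0277) = 1750 rpm
ω = 2π×1750/60 = 183.3 rad/s
τ = P_out/ω = 48913/183.3 = 267 N·m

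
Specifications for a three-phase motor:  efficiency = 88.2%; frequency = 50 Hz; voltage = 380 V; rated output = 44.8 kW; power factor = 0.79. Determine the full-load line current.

97.7 A

P_out = 44.8 kW = 44800 W
P_in = P_out / η = 44800 / 0.882 = 50794 W
I_L = P_in / (√3·V_L·cosφ) = 50794 / (1.732 × 380 × 0.79) = 97.7 A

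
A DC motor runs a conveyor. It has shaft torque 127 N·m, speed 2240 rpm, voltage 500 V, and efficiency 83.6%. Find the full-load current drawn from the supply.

ω = 2π×2240/60 = 234.6 rad/s; P_out = τω = 127 × 234.6 = 29794 W
P_in = P_out / η = 29794 / 0.836 = 35639 W
I = P_in / V = 35639 / 500 = 71.3 A

71.3 A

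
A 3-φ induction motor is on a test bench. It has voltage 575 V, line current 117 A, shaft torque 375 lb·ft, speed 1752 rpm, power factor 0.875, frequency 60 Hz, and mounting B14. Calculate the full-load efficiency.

τ = 375 lb·ft × 1.356 = 508.5 N·m
ω = 2π × 1752/60 = 183.5 rad/s; P_out = τω = 508.5 × 183.5 = 93310 W
P_in = √3·V_L·I_L·cosφ = 1.732 × 575 × 117 × 0.875 = 101955 W
η = P_out / P_in = 93310 / 101955 = 0.915 = 91.5%

91.5 %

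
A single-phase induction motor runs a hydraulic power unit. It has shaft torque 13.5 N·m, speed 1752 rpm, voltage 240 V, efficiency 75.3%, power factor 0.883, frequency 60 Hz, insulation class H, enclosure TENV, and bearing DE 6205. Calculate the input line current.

ω = 2π×1752/60 = 183.5 rad/s; P_out = τω = 13.5 × 183.5 = 2477 W
P_in = P_out / η = 2477 / 0.753 = 3290 W
I = P_in / (V·cosφ) = 3290 / (240 × 0.883) = 15.5 A

15.5 A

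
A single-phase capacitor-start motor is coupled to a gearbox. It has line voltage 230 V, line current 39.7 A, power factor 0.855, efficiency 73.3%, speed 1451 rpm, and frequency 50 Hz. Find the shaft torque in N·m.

P_in = V·I·cosφ = 230 × 39.7 × 0.855 = 7807 W
P_out = η·P_in = 0.733 × 7807 = 5723 W
n = 1451 rpm
ω = 2π×1451/60 = 151.9 rad/s
τ = P_out/ω = 5723/151.9 = 37.7 N·m

37.7 N·m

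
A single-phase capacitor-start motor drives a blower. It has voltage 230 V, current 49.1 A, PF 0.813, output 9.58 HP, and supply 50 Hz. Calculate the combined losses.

2.03 kW

P_in = V·I·cosφ = 230×49.1×0.813 = 9181 W
P_out = 9.58×746 = 7147 W
Losses = P_in − P_out = 9181 − 7147 = 2034 W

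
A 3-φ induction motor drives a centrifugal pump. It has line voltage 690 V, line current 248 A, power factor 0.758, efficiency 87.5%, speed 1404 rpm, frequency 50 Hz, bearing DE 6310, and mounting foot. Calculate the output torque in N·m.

1340 N·m

P_in = √3·V·I·cosφ = 1.732 × 690 × 248 × 0.758 = 224656 W
P_out = η·P_in = 0.875 × 224656 = 196574 W
n = 1404 rpm
ω = 2π×1404/60 = 147 rad/s
τ = P_out/ω = 196574/147 = 1340 N·m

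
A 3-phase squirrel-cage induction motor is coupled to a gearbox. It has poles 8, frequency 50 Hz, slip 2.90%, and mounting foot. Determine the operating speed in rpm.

n_s = 120f/p = 120×50/8 = 750 rpm
n = n_s(1 − s) = 750 × (1 − 0.029) = 728 rpm

728 rpm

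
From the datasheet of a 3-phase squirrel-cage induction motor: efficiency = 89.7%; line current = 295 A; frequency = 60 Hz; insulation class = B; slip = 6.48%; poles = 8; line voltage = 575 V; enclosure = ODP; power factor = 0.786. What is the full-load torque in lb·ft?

1730 lb·ft

P_in = √3·V·I·cosφ = 1.732 × 575 × 295 × 0.786 = 230919 W
P_out = η·P_in = 0.897 × 230919 = 207134 W
n_s = 120×60/8 = 900 rpm; n = 900×(1−0.0648) = 842 rpm
ω = 2π×842/60 = 88.17 rad/s
τ = P_out/ω = 207134/88.17 = 2349 N·m
In lb·ft: 2349/1.356 = 1730 lb·ft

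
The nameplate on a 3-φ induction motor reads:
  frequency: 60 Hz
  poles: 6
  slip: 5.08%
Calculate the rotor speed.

n_s = 120f/p = 120×60/6 = 1200 rpm
n = n_s(1 − s) = 1200 × (1 − 0.0508) = 1139 rpm

1139 rpm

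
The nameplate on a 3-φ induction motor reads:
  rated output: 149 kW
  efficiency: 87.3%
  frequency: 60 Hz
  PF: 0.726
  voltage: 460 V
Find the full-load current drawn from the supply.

P_out = 149 kW = 149000 W
P_in = P_out / η = 149000 / 0.873 = 170676 W
I_L = P_in / (√3·V_L·cosφ) = 170676 / (1.732 × 460 × 0.726) = 295 A

295 A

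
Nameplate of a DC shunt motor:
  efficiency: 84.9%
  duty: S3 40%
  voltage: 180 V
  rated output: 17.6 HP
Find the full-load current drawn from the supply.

P_out = 17.6 × 746 = 13130 W
P_in = P_out / η = 13130 / 0.849 = 15465 W
I = P_in / V = 15465 / 180 = 85.9 A

85.9 A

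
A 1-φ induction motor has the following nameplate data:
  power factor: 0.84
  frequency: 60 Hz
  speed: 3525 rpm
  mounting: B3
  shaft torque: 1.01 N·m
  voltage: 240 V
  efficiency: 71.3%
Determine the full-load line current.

2.59 A

ω = 2π×3525/60 = 369.1 rad/s; P_out = τω = 1.01 × 369.1 = 373 W
P_in = P_out / η = 373 / 0.713 = 523 W
I = P_in / (V·cosφ) = 523 / (240 × 0.84) = 2.59 A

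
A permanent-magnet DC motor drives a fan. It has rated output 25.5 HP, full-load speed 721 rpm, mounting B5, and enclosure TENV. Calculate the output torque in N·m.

252 N·m

P_out = 25.5 × 746 = 19023 W
ω = 2π × 721/60 = 75.5 rad/s
τ = P_out/ω = 19023/75.5 = 252 N·m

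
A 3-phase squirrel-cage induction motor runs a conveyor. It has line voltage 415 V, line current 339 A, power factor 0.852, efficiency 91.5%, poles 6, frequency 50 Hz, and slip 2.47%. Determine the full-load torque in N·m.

1860 N·m

P_in = √3·V·I·cosφ = 1.732 × 415 × 339 × 0.852 = 207604 W
P_out = η·P_in = 0.915 × 207604 = 189958 W
n_s = 120×50/6 = 1000 rpm; n = 1000×(1−0.0247) = 975 rpm
ω = 2π×975/60 = 102.1 rad/s
τ = P_out/ω = 189958/102.1 = 1860 N·m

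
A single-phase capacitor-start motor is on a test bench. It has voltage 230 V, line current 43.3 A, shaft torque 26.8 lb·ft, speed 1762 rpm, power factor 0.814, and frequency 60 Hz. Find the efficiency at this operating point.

τ = 26.8 lb·ft × 1.356 = 36.34 N·m
ω = 2π × 1762/60 = 184.5 rad/s; P_out = τω = 36.34 × 184.5 = 6705 W
P_in = V·I·cosφ = 230 × 43.3 × 0.814 = 8107 W
η = P_out / P_in = 6705 / 8107 = 0.827 = 82.7%

82.7 %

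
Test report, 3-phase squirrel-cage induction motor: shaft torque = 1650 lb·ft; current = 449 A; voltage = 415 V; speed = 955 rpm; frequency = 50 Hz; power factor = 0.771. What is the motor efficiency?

τ = 1650 lb·ft × 1.356 = 2237 N·m
ω = 2π × 955/60 = 100 rad/s; P_out = τω = 2237 × 100 = 223700 W
P_in = √3·V_L·I_L·cosφ = 1.732 × 415 × 449 × 0.771 = 248827 W
η = P_out / P_in = 223700 / 248827 = 0.899 = 89.9%

89.9 %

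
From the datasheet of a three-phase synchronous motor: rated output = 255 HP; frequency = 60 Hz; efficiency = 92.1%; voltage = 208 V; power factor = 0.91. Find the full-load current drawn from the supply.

630 A

P_out = 255 × 746 = 190230 W
P_in = P_out / η = 190230 / 0.921 = 206547 W
I_L = P_in / (√3·V_L·cosφ) = 206547 / (1.732 × 208 × 0.91) = 630 A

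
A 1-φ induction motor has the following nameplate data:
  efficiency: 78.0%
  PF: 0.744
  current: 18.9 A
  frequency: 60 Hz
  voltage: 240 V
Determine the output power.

P_in = V·I·cosφ = 240 × 18.9 × 0.744 = 3375 W
P_out = η·P_in = 0.78 × 3375 = 2633 W

2.63 kW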